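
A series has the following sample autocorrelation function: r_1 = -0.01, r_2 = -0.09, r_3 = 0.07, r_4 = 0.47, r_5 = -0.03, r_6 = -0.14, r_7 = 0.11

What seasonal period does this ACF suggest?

The largest autocorrelation is r_4 = 0.47; the remaining lags stay at or below 0.11.
The dominant spike at lag 4 indicates a seasonal period of 4.

4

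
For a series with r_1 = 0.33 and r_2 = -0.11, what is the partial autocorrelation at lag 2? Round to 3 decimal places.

φ_{22} = (r_2 − r_1²) / (1 − r_1²)
r_1² = (0.33)² = 0.1089
Numerator = -0.11 − 0.1089 = -0.2189; denominator = 1 − 0.1089 = 0.8911
φ_{22} = -0.2189 / 0.8911 = -0.246

-0.246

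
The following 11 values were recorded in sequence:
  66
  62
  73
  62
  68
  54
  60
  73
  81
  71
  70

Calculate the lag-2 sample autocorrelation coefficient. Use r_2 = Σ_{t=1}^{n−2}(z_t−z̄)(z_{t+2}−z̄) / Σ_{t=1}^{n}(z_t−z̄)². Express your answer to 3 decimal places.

-0.049

Mean z̄ = (66 + 62 + 73 + 62 + 68 + 54 + 60 + 73 + 81 + 71 + 70)/11 = 67.2727
Numerator Σ_{t=1}^{9}(z_t−z̄)(z_{t+2}−z̄) = -27.6942
Denominator Σ(z_t−z̄)² = 562.1818
r_2 = -27.6942 / 562.1818 = -0.049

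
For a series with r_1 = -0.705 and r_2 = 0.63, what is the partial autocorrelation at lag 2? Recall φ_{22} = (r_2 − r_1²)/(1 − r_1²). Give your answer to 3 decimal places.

0.264

φ_{22} = (r_2 − r_1²) / (1 − r_1²)
r_1² = (-0.705)² = 0.497025
Numerator = 0.63 − 0.4970 = 0.1330; denominator = 1 − 0.4970 = 0.5030
φ_{22} = 0.1330 / 0.5030 = 0.264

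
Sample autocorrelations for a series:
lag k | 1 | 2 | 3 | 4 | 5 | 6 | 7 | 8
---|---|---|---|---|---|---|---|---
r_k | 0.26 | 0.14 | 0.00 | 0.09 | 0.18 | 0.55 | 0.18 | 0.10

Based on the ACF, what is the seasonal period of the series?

6

The largest autocorrelation is r_6 = 0.55; the remaining lags stay at or below 0.26. The elevated value at lag 1 (0.26), dropping to 0.14 at lag 2, reflects decaying short-term dependence rather than seasonality.
The dominant spike at lag 6 indicates a seasonal period of 6.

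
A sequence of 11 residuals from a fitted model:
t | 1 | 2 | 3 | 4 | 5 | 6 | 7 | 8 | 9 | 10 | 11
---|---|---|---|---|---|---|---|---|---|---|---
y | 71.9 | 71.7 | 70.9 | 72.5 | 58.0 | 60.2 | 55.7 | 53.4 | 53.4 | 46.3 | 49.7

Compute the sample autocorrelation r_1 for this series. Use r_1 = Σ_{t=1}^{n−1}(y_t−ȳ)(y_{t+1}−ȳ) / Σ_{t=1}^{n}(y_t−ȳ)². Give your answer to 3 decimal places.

Mean ȳ = (71.9 + 71.7 + 70.9 + 72.5 + 58.0 + 60.2 + 55.7 + 53.4 + 53.4 + 46.3 + 49.7)/11 = 60.3364
Numerator Σ_{t=1}^{10}(y_t−ȳ)(y_{t+1}−ȳ) = 679.4005
Denominator Σ(y_t−ȳ)² = 955.7455
r_1 = 679.4005 / 955.7455 = 0.711

0.711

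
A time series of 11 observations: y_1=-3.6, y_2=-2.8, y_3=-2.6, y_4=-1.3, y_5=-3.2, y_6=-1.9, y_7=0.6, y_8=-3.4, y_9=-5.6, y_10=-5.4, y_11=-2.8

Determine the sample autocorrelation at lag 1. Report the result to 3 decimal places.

0.306

Mean ȳ = (-3.6 − 2.8 − 2.6 − 1.3 − 3.2 − 1.9 + 0.6 − 3.4 − 5.6 − 5.4 − 2.8)/11 = -2.9091
Numerator Σ_{t=1}^{10}(y_t−ȳ)(y_{t+1}−ȳ) = 9.2645
Denominator Σ(y_t−ȳ)² = 30.2891
r_1 = 9.2645 / 30.2891 = 0.306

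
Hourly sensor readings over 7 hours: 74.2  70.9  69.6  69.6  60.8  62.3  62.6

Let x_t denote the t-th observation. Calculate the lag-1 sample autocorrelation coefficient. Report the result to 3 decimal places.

0.492

Mean x̄ = (74.2 + 70.9 + 69.6 + 69.6 + 60.8 + 62.3 + 62.6)/7 = 67.1429
Deviations from mean: 7.0571, 3.7571, 2.4571, 2.4571, -6.3429, -4.8429, -4.5429
Numerator Σ_{t=1}^{6}(x_t−x̄)(x_{t+1}−x̄) = 78.9167
Denominator Σ(x_t−x̄)² = 160.3171
r_1 = 78.9167 / 160.3171 = 0.492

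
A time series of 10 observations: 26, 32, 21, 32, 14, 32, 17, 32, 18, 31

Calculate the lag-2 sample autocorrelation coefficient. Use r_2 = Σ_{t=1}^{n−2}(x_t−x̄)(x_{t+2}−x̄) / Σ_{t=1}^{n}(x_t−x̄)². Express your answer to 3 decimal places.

0.777

Mean x̄ = (26 + 32 + 21 + 32 + 14 + 32 + 17 + 32 + 18 + 31)/10 = 25.5000
Numerator Σ_{t=1}^{8}(x_t−x̄)(x_{t+2}−x̄) = 373.5000
Denominator Σ(x_t−x̄)² = 480.5000
r_2 = 373.5000 / 480.5000 = 0.777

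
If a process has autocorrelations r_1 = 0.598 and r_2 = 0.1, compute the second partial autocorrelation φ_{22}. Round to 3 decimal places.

φ_{22} = (r_2 − r_1²) / (1 − r_1²)
r_1² = (0.598)² = 0.357604
Numerator = 0.1 − 0.3576 = -0.2576; denominator = 1 − 0.3576 = 0.6424
φ_{22} = -0.2576 / 0.6424 = -0.401

-0.401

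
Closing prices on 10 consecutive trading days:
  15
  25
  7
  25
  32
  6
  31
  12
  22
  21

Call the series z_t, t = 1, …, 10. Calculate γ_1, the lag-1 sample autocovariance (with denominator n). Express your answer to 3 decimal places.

-51.916

Mean z̄ = (15 + 25 + 7 + 25 + 32 + 6 + 31 + 12 + 22 + 21)/10 = 19.6000
Σ_{t=1}^{9}(z_t−z̄)(z_{t+1}−z̄) = -519.1600
γ_1 = -519.1600 / 10 = -51.916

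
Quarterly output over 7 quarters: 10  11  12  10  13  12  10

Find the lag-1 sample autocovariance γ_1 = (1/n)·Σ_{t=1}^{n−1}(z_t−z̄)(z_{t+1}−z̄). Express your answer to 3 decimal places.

Mean z̄ = (10 + 11 + 12 + 10 + 13 + 12 + 10)/7 = 11.1429
Deviations: -1.1429, -0.1429, 0.8571, -1.1429, 1.8571, 0.8571, -1.1429
Σ_{t=1}^{6}(z_t−z̄)(z_{t+1}−z̄) = -2.4490
γ_1 = -2.4490 / 7 = -0.350

-0.350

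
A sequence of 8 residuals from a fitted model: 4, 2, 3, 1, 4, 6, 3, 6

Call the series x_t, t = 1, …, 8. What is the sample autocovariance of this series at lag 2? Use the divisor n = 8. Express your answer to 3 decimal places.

Mean x̄ = (4 + 2 + 3 + 1 + 4 + 6 + 3 + 6)/8 = 3.6250
Σ_{t=1}^{6}(x_t−x̄)(x_{t+2}−x̄) = 2.9688
γ_2 = 2.9688 / 8 = 0.371

0.371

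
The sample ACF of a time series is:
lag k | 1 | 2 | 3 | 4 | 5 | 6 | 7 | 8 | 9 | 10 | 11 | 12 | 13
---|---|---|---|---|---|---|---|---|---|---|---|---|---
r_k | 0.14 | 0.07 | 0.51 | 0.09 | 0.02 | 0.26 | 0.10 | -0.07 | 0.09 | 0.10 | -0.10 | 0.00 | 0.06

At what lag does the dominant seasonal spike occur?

3

The largest autocorrelation is r_3 = 0.51, with a weaker echo at lag 6 (0.26); the remaining lags stay at or below 0.14.
The dominant spike at lag 3 indicates a seasonal period of 3.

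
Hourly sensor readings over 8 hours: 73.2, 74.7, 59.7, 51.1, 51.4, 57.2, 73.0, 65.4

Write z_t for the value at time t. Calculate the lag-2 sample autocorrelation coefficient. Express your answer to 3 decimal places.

-0.283

Mean z̄ = (73.2 + 74.7 + 59.7 + 51.1 + 51.4 + 57.2 + 73.0 + 65.4)/8 = 63.2125
Deviations from mean: 9.9875, 11.4875, -3.5125, -12.1125, -11.8125, -6.0125, 9.7875, 2.1875
Σ(z_t−z̄)(z_{t+2}−z̄) = (-35.0811) + (-139.1423) + (41.4914) + (72.8264) + (-115.6148) + (-13.1523) = -188.6728
Denominator Σ(z_t−z̄)² = 667.0288
r_2 = -188.6728 / 667.0288 = -0.283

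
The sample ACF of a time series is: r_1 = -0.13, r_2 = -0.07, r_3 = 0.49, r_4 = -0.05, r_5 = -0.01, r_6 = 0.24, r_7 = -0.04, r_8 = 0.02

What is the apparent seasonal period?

3

The largest autocorrelation is r_3 = 0.49, with a weaker echo at lag 6 (0.24); the remaining lags stay at or below 0.02.
The dominant spike at lag 3 indicates a seasonal period of 3.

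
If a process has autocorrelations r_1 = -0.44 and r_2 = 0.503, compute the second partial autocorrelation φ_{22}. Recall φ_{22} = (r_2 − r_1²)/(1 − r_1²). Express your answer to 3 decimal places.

φ_{22} = (r_2 − r_1²) / (1 − r_1²)
r_1² = (-0.44)² = 0.1936
Numerator = 0.503 − 0.1936 = 0.3094; denominator = 1 − 0.1936 = 0.8064
φ_{22} = 0.3094 / 0.8064 = 0.384

0.384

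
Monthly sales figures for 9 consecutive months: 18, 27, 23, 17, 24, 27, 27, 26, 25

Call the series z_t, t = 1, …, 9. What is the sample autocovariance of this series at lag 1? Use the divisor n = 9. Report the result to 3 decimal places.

Mean z̄ = (18 + 27 + 23 + 17 + 24 + 27 + 27 + 26 + 25)/9 = 23.7778
Σ_{t=1}^{8}(z_t−z̄)(z_{t+1}−z̄) = 3.6173
γ_1 = 3.6173 / 9 = 0.402

0.402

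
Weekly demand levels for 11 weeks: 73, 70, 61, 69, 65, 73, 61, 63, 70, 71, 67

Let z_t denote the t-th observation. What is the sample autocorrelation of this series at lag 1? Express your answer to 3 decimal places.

-0.203

Mean z̄ = (73 + 70 + 61 + 69 + 65 + 73 + 61 + 63 + 70 + 71 + 67)/11 = 67.5455
Numerator Σ_{t=1}^{10}(z_t−z̄)(z_{t+1}−z̄) = -40.2975
Denominator Σ(z_t−z̄)² = 198.7273
r_1 = -40.2975 / 198.7273 = -0.203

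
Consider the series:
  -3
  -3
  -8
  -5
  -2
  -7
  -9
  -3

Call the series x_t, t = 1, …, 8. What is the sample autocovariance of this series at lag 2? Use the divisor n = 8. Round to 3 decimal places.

-3.875

Mean x̄ = (-3 − 3 − 8 − 5 − 2 − 7 − 9 − 3)/8 = -5.0000
Deviations: 2.0000, 2.0000, -3.0000, 0.0000, 3.0000, -2.0000, -4.0000, 2.0000
Σ_{t=1}^{6}(x_t−x̄)(x_{t+2}−x̄) = -31.0000
γ_2 = -31.0000 / 8 = -3.875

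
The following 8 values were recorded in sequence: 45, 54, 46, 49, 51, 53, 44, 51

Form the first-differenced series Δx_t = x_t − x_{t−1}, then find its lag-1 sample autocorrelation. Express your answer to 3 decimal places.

First differences Δx: 9, -8, 3, 2, 2, -9, 7
Mean of differences = 0.8571
Numerator Σ(Δx_t−Δx̄)(Δx_{t+1}−Δx̄) = -159.1633
Denominator Σ(Δx_t−Δx̄)² = 286.8571
r_1(Δx) = -159.1633 / 286.8571 = -0.555

-0.555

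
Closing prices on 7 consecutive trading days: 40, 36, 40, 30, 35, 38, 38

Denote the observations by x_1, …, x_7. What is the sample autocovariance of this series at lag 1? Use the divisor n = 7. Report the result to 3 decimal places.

-2.257

Mean x̄ = (40 + 36 + 40 + 30 + 35 + 38 + 38)/7 = 36.7143
Deviations: 3.2857, -0.7143, 3.2857, -6.7143, -1.7143, 1.2857, 1.2857
Σ_{t=1}^{6}(x_t−x̄)(x_{t+1}−x̄) = -15.7959
γ_1 = -15.7959 / 7 = -2.257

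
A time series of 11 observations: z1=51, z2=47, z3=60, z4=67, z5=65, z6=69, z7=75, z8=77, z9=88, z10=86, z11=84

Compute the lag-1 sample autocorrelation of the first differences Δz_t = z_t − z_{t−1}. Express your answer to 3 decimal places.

First differences Δz: -4, 13, 7, -2, 4, 6, 2, 11, -2, -2
Mean of differences = 3.3000
Numerator Σ(Δz_t−Δz̄)(Δz_{t+1}−Δz̄) = -82.5900
Denominator Σ(Δz_t−Δz̄)² = 314.1000
r_1(Δz) = -82.5900 / 314.1000 = -0.263

-0.263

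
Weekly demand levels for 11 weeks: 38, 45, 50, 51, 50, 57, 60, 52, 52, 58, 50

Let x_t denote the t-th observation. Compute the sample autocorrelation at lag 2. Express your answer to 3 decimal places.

0.062

Mean x̄ = (38 + 45 + 50 + 51 + 50 + 57 + 60 + 52 + 52 + 58 + 50)/11 = 51.1818
Numerator Σ_{t=1}^{9}(x_t−x̄)(x_{t+2}−x̄) = 23.2066
Denominator Σ(x_t−x̄)² = 375.6364
r_2 = 23.2066 / 375.6364 = 0.062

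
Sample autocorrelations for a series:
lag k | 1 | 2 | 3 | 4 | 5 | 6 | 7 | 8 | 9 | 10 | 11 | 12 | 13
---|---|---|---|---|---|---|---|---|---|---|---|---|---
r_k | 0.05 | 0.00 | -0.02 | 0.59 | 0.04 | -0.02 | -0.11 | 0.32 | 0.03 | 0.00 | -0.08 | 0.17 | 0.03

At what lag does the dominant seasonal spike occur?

The largest autocorrelation is r_4 = 0.59, with weaker echoes at lags 8 (0.32) and 12 (0.17); the remaining lags stay at or below 0.05.
The dominant spike at lag 4 indicates a seasonal period of 4.

4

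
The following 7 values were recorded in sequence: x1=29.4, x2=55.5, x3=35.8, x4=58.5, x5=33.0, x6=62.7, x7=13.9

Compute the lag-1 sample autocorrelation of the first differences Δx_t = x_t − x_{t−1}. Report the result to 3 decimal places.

First differences Δx: 26.1, -19.7, 22.7, -25.5, 29.7, -48.8
Mean of differences = -2.5833
Numerator Σ(Δx_t−Δx̄)(Δx_{t+1}−Δx̄) = -3734.9936
Denominator Σ(Δx_t−Δx̄)² = 5458.3283
r_1(Δx) = -3734.9936 / 5458.3283 = -0.684

-0.684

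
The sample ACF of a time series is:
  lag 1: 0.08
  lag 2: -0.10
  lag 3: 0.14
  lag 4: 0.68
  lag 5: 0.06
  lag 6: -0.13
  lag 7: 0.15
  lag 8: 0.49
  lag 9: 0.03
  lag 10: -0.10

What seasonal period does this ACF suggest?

4

The largest autocorrelation is r_4 = 0.68, with a weaker echo at lag 8 (0.49); the remaining lags stay at or below 0.15.
The dominant spike at lag 4 indicates a seasonal period of 4.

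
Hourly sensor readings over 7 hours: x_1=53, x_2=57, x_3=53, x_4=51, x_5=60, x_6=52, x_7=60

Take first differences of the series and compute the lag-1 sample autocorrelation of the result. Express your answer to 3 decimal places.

-0.665

First differences Δx: 4, -4, -2, 9, -8, 8
Mean of differences = 1.1667
Numerator Σ(Δx_t−Δx̄)(Δx_{t+1}−Δx̄) = -157.5278
Denominator Σ(Δx_t−Δx̄)² = 236.8333
r_1(Δx) = -157.5278 / 236.8333 = -0.665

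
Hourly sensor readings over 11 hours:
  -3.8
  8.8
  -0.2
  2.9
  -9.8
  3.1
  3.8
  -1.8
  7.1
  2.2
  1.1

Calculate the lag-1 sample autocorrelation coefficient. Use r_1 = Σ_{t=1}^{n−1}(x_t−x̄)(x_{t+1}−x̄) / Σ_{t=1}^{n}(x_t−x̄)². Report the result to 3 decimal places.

Mean x̄ = (-3.8 + 8.8 − 0.2 + 2.9 − 9.8 + 3.1 + 3.8 − 1.8 + 7.1 + 2.2 + 1.1)/11 = 1.2182
Numerator Σ_{t=1}^{10}(x_t−x̄)(x_{t+1}−x̄) = -105.4767
Denominator Σ(x_t−x̄)² = 263.7964
r_1 = -105.4767 / 263.7964 = -0.400

-0.400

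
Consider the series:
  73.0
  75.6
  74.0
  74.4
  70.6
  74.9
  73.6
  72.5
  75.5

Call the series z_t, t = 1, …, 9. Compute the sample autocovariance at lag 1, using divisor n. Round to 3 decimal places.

Mean z̄ = (73.0 + 75.6 + 74.0 + 74.4 + 70.6 + 74.9 + 73.6 + 72.5 + 75.5)/9 = 73.7889
Σ_{t=1}^{8}(z_t−z̄)(z_{t+1}−z̄) = -8.5812
γ_1 = -8.5812 / 9 = -0.953

-0.953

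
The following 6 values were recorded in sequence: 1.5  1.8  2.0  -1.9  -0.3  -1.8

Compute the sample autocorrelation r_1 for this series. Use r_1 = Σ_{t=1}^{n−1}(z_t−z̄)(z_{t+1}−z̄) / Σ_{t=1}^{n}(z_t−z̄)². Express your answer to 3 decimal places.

Mean z̄ = (1.5 + 1.8 + 2.0 − 1.9 − 0.3 − 1.8)/6 = 0.2167
Deviations from mean: 1.2833, 1.5833, 1.7833, -2.1167, -0.5167, -2.0167
Σ(z_t−z̄)(z_{t+1}−z̄) = (2.0319) + (2.8236) + (-3.7747) + (1.0936) + (1.0419) = 3.2164
Denominator Σ(z_t−z̄)² = 16.1483
r_1 = 3.2164 / 16.1483 = 0.199

0.199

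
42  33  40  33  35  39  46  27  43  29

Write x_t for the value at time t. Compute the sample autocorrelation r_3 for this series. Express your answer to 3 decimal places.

Mean x̄ = (42 + 33 + 40 + 33 + 35 + 39 + 46 + 27 + 43 + 29)/10 = 36.7000
Σ(x_t−x̄)(x_{t+3}−x̄) = (-19.6100) + (6.2900) + (7.5900) + (-34.4100) + (16.4900) + (14.4900) + (-71.6100) = -80.7700
Denominator Σ(x_t−x̄)² = 354.1000
r_3 = -80.7700 / 354.1000 = -0.228

-0.228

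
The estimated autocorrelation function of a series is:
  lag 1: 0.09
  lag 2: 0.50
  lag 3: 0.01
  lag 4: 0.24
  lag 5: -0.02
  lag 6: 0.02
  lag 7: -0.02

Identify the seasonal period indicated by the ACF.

2

The largest autocorrelation is r_2 = 0.50, with a weaker echo at lag 4 (0.24); the remaining lags stay at or below 0.09.
The dominant spike at lag 2 indicates a seasonal period of 2.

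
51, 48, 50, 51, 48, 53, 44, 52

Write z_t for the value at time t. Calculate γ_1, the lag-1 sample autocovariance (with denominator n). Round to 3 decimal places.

Mean z̄ = (51 + 48 + 50 + 51 + 48 + 53 + 44 + 52)/8 = 49.6250
Deviations: 1.3750, -1.6250, 0.3750, 1.3750, -1.6250, 3.3750, -5.6250, 2.3750
Σ_{t=1}^{7}(z_t−z̄)(z_{t+1}−z̄) = -42.3906
γ_1 = -42.3906 / 8 = -5.299

-5.299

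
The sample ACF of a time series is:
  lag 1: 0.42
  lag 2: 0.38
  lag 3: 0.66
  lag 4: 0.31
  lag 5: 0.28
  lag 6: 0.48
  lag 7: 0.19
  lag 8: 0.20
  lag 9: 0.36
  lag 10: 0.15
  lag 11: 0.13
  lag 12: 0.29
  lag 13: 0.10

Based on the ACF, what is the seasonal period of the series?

3

The largest autocorrelation is r_3 = 0.66, with a weaker echo at lag 6 (0.48); the remaining lags stay at or below 0.42. The elevated value at lag 1 (0.42), dropping to 0.38 at lag 2, reflects decaying short-term dependence rather than seasonality.
The dominant spike at lag 3 indicates a seasonal period of 3.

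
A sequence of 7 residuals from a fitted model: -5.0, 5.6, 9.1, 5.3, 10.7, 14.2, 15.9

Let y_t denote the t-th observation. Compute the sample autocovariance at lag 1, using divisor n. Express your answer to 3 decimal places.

Mean ȳ = (-5.0 + 5.6 + 9.1 + 5.3 + 10.7 + 14.2 + 15.9)/7 = 7.9714
Deviations: -12.9714, -2.3714, 1.1286, -2.6714, 2.7286, 6.2286, 7.9286
Σ_{t=1}^{6}(y_t−ȳ)(y_{t+1}−ȳ) = 84.1592
γ_1 = 84.1592 / 7 = 12.023

12.023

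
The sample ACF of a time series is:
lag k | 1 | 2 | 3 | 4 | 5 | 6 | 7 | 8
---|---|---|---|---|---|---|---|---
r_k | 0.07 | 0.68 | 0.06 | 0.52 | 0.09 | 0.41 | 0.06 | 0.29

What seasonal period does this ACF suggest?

2

The largest autocorrelation is r_2 = 0.68, with weaker echoes at lags 4 (0.52), 6 (0.41) and 8 (0.29); the remaining lags stay at or below 0.09.
The dominant spike at lag 2 indicates a seasonal period of 2.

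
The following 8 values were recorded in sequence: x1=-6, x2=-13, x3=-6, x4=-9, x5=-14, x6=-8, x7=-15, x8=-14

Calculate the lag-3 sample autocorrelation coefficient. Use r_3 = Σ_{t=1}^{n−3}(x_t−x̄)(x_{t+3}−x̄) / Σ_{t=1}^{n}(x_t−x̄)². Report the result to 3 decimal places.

Mean x̄ = (-6 − 13 − 6 − 9 − 14 − 8 − 15 − 14)/8 = -10.6250
Deviations from mean: 4.6250, -2.3750, 4.6250, 1.6250, -3.3750, 2.6250, -4.3750, -3.3750
Numerator Σ_{t=1}^{5}(x_t−x̄)(x_{t+3}−x̄) = 31.9531
Denominator Σ(x_t−x̄)² = 99.8750
r_3 = 31.9531 / 99.8750 = 0.320

0.320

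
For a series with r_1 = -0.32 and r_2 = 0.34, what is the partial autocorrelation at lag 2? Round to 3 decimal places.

φ_{22} = (r_2 − r_1²) / (1 − r_1²)
r_1² = (-0.32)² = 0.1024
Numerator = 0.34 − 0.1024 = 0.2376; denominator = 1 − 0.1024 = 0.8976
φ_{22} = 0.2376 / 0.8976 = 0.265

0.265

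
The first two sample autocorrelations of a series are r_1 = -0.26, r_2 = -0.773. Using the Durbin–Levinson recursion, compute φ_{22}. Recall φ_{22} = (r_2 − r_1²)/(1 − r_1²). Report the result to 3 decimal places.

-0.902

φ_{22} = (r_2 − r_1²) / (1 − r_1²)
r_1² = (-0.26)² = 0.0676
Numerator = -0.773 − 0.0676 = -0.8406; denominator = 1 − 0.0676 = 0.9324
φ_{22} = -0.8406 / 0.9324 = -0.902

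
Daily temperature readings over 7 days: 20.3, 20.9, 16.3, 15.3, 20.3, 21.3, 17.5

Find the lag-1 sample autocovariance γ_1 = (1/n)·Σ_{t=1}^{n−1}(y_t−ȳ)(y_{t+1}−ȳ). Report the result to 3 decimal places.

0.271

Mean ȳ = (20.3 + 20.9 + 16.3 + 15.3 + 20.3 + 21.3 + 17.5)/7 = 18.8429
Deviations: 1.4571, 2.0571, -2.5429, -3.5429, 1.4571, 2.4571, -1.3429
Σ_{t=1}^{6}(y_t−ȳ)(y_{t+1}−ȳ) = 1.8939
γ_1 = 1.8939 / 7 = 0.271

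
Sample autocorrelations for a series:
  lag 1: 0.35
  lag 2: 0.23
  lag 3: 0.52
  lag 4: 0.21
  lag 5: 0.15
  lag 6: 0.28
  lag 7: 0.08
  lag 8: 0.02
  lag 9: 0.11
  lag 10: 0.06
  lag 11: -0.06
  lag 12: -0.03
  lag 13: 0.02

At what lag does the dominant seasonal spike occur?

3

The largest autocorrelation is r_3 = 0.52; the remaining lags stay at or below 0.35. The elevated value at lag 1 (0.35), dropping to 0.23 at lag 2, reflects decaying short-term dependence rather than seasonality.
The dominant spike at lag 3 indicates a seasonal period of 3.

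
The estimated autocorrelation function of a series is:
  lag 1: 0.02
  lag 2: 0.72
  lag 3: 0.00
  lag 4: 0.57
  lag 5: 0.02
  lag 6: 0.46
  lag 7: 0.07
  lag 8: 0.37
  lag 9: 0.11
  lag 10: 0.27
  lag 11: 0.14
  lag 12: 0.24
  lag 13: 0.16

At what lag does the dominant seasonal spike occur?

The largest autocorrelation is r_2 = 0.72, with weaker echoes at lags 4 (0.57), 6 (0.46), 8 (0.37), 10 (0.27) and 12 (0.24); the remaining lags stay at or below 0.16.
The dominant spike at lag 2 indicates a seasonal period of 2.

2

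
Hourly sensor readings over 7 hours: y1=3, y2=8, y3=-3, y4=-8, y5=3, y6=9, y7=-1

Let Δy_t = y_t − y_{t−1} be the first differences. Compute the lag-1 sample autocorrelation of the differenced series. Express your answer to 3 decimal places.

-0.115

First differences Δy: 5, -11, -5, 11, 6, -10
Mean of differences = -0.6667
Numerator Σ(Δy_t−Δȳ)(Δy_{t+1}−Δȳ) = -48.7778
Denominator Σ(Δy_t−Δȳ)² = 425.3333
r_1(Δy) = -48.7778 / 425.3333 = -0.115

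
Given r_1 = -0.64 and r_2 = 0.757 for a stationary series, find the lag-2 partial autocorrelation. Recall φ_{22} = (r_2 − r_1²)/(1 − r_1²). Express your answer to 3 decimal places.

φ_{22} = (r_2 − r_1²) / (1 − r_1²)
r_1² = (-0.64)² = 0.4096
Numerator = 0.757 − 0.4096 = 0.3474; denominator = 1 − 0.4096 = 0.5904
φ_{22} = 0.3474 / 0.5904 = 0.588

0.588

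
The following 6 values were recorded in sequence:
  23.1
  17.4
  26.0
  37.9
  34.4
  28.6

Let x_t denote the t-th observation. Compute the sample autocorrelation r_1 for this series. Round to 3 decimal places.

0.432

Mean x̄ = (23.1 + 17.4 + 26.0 + 37.9 + 34.4 + 28.6)/6 = 27.9000
Deviations from mean: -4.8000, -10.5000, -1.9000, 10.0000, 6.5000, 0.7000
Σ(x_t−x̄)(x_{t+1}−x̄) = (50.4000) + (19.9500) + (-19.0000) + (65.0000) + (4.5500) = 120.9000
Denominator Σ(x_t−x̄)² = 279.6400
r_1 = 120.9000 / 279.6400 = 0.432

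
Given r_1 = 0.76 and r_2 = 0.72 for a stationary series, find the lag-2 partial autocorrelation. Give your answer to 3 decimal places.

0.337

φ_{22} = (r_2 − r_1²) / (1 − r_1²)
r_1² = (0.76)² = 0.5776
Numerator = 0.72 − 0.5776 = 0.1424; denominator = 1 − 0.5776 = 0.4224
φ_{22} = 0.1424 / 0.4224 = 0.337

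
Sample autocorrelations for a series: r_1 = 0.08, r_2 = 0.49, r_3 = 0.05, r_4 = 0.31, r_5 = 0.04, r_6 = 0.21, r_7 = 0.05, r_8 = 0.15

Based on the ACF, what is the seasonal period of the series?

2

The largest autocorrelation is r_2 = 0.49, with weaker echoes at lags 4 (0.31), 6 (0.21) and 8 (0.15); the remaining lags stay at or below 0.08.
The dominant spike at lag 2 indicates a seasonal period of 2.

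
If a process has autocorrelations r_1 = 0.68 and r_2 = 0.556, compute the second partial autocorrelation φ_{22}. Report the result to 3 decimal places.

0.174

φ_{22} = (r_2 − r_1²) / (1 − r_1²)
r_1² = (0.68)² = 0.4624
Numerator = 0.556 − 0.4624 = 0.0936; denominator = 1 − 0.4624 = 0.5376
φ_{22} = 0.0936 / 0.5376 = 0.174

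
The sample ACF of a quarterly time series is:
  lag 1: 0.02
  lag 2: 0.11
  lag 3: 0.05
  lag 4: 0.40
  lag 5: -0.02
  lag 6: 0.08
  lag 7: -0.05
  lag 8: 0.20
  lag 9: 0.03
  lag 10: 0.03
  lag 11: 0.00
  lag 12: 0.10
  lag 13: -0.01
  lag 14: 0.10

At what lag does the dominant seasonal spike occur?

4

The largest autocorrelation is r_4 = 0.40, with a weaker echo at lag 8 (0.20); the remaining lags stay at or below 0.11.
The dominant spike at lag 4 indicates a seasonal period of 4.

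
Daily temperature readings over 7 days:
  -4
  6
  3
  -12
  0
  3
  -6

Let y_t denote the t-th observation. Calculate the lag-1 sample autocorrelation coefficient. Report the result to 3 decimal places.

-0.263

Mean ȳ = (-4 + 6 + 3 − 12 + 0 + 3 − 6)/7 = -1.4286
Deviations from mean: -2.5714, 7.4286, 4.4286, -10.5714, 1.4286, 4.4286, -4.5714
Numerator Σ_{t=1}^{6}(y_t−ȳ)(y_{t+1}−ȳ) = -62.0408
Denominator Σ(y_t−ȳ)² = 235.7143
r_1 = -62.0408 / 235.7143 = -0.263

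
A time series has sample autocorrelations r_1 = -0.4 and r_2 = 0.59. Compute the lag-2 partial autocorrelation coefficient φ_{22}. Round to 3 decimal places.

0.512

φ_{22} = (r_2 − r_1²) / (1 − r_1²)
r_1² = (-0.4)² = 0.16
Numerator = 0.59 − 0.1600 = 0.4300; denominator = 1 − 0.1600 = 0.8400
φ_{22} = 0.4300 / 0.8400 = 0.512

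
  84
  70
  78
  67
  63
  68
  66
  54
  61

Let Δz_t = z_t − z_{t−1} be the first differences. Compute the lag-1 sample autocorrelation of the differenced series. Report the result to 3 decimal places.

First differences Δz: -14, 8, -11, -4, 5, -2, -12, 7
Mean of differences = -2.8750
Numerator Σ(Δz_t−Δz̄)(Δz_{t+1}−Δz̄) = -300.2656
Denominator Σ(Δz_t−Δz̄)² = 552.8750
r_1(Δz) = -300.2656 / 552.8750 = -0.543

-0.543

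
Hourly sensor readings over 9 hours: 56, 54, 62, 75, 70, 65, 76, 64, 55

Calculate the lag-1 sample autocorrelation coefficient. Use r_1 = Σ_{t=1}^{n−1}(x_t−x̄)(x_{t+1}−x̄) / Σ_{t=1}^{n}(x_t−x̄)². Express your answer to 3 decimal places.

0.290

Mean x̄ = (56 + 54 + 62 + 75 + 70 + 65 + 76 + 64 + 55)/9 = 64.1111
Numerator Σ_{t=1}^{8}(x_t−x̄)(x_{t+1}−x̄) = 159.9877
Denominator Σ(x_t−x̄)² = 550.8889
r_1 = 159.9877 / 550.8889 = 0.290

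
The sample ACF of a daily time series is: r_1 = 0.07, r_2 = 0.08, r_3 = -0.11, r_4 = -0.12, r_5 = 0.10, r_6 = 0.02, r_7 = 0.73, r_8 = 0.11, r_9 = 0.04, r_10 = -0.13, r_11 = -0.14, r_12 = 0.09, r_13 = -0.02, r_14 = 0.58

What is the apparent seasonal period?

The largest autocorrelation is r_7 = 0.73, with a weaker echo at lag 14 (0.58); the remaining lags stay at or below 0.11.
The dominant spike at lag 7 indicates a seasonal period of 7.

7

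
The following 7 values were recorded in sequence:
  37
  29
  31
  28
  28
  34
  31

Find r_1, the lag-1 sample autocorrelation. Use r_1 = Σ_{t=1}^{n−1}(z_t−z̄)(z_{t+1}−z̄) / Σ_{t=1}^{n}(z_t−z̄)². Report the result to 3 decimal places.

-0.169

Mean z̄ = (37 + 29 + 31 + 28 + 28 + 34 + 31)/7 = 31.1429
Deviations from mean: 5.8571, -2.1429, -0.1429, -3.1429, -3.1429, 2.8571, -0.1429
Σ(z_t−z̄)(z_{t+1}−z̄) = (-12.5510) + (0.3061) + (0.4490) + (9.8776) + (-8.9796) + (-0.4082) = -11.3061
Denominator Σ(z_t−z̄)² = 66.8571
r_1 = -11.3061 / 66.8571 = -0.169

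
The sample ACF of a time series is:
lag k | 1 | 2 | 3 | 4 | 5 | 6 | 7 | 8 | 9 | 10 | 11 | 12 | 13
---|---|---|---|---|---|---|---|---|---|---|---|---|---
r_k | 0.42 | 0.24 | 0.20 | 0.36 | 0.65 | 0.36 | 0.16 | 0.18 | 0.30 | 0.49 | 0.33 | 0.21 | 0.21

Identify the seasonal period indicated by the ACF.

The largest autocorrelation is r_5 = 0.65, with a weaker echo at lag 10 (0.49); the remaining lags stay at or below 0.42. The elevated value at lag 1 (0.42), dropping to 0.24 at lag 2, reflects decaying short-term dependence rather than seasonality.
The dominant spike at lag 5 indicates a seasonal period of 5.

5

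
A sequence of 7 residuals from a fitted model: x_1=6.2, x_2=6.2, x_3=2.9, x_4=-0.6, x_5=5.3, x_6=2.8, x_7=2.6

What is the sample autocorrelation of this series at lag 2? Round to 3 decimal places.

-0.337

Mean x̄ = (6.2 + 6.2 + 2.9 − 0.6 + 5.3 + 2.8 + 2.6)/7 = 3.6286
Deviations from mean: 2.5714, 2.5714, -0.7286, -4.2286, 1.6714, -0.8286, -1.0286
Numerator Σ_{t=1}^{5}(x_t−x̄)(x_{t+2}−x̄) = -12.1802
Denominator Σ(x_t−x̄)² = 36.1743
r_2 = -12.1802 / 36.1743 = -0.337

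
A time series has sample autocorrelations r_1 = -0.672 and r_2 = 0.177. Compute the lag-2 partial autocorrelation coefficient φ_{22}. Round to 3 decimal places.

φ_{22} = (r_2 − r_1²) / (1 − r_1²)
r_1² = (-0.672)² = 0.451584
Numerator = 0.177 − 0.4516 = -0.2746; denominator = 1 − 0.4516 = 0.5484
φ_{22} = -0.2746 / 0.5484 = -0.501

-0.501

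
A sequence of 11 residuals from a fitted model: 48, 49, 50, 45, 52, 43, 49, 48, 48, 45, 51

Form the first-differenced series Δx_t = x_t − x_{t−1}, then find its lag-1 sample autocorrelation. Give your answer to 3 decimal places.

-0.751

First differences Δx: 1, 1, -5, 7, -9, 6, -1, 0, -3, 6
Mean of differences = 0.3000
Numerator Σ(Δx_t−Δx̄)(Δx_{t+1}−Δx̄) = -178.8900
Denominator Σ(Δx_t−Δx̄)² = 238.1000
r_1(Δx) = -178.8900 / 238.1000 = -0.751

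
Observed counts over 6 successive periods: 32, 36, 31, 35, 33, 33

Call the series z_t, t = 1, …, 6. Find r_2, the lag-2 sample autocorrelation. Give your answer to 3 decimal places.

0.449

Mean z̄ = (32 + 36 + 31 + 35 + 33 + 33)/6 = 33.3333
Deviations from mean: -1.3333, 2.6667, -2.3333, 1.6667, -0.3333, -0.3333
Σ(z_t−z̄)(z_{t+2}−z̄) = (3.1111) + (4.4444) + (0.7778) + (-0.5556) = 7.7778
Denominator Σ(z_t−z̄)² = 17.3333
r_2 = 7.7778 / 17.3333 = 0.449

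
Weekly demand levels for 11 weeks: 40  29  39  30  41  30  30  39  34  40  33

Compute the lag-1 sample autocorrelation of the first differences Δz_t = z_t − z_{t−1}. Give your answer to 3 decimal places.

-0.726

First differences Δz: -11, 10, -9, 11, -11, 0, 9, -5, 6, -7
Mean of differences = -0.7000
Numerator Σ(Δz_t−Δz̄)(Δz_{t+1}−Δz̄) = -529.7900
Denominator Σ(Δz_t−Δz̄)² = 730.1000
r_1(Δz) = -529.7900 / 730.1000 = -0.726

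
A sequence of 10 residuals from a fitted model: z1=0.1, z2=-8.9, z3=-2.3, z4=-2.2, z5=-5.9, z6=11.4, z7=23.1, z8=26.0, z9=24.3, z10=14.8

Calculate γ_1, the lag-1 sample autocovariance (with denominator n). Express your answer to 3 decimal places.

123.448

Mean z̄ = (0.1 − 8.9 − 2.3 − 2.2 − 5.9 + 11.4 + 23.1 + 26.0 + 24.3 + 14.8)/10 = 8.0400
Σ_{t=1}^{9}(z_t−z̄)(z_{t+1}−z̄) = 1234.4784
γ_1 = 1234.4784 / 10 = 123.448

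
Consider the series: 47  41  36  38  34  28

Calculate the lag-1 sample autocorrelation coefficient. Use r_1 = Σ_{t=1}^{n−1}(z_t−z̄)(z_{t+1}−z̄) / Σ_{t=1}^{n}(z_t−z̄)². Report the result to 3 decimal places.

Mean z̄ = (47 + 41 + 36 + 38 + 34 + 28)/6 = 37.3333
Numerator Σ_{t=1}^{5}(z_t−z̄)(z_{t+1}−z̄) = 58.5556
Denominator Σ(z_t−z̄)² = 207.3333
r_1 = 58.5556 / 207.3333 = 0.282

0.282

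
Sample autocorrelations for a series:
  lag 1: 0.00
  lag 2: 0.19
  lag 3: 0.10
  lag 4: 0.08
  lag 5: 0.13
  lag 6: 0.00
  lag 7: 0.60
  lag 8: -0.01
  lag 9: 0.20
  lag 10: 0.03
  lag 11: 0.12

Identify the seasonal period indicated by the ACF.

The largest autocorrelation is r_7 = 0.60; the remaining lags stay at or below 0.20.
The dominant spike at lag 7 indicates a seasonal period of 7.

7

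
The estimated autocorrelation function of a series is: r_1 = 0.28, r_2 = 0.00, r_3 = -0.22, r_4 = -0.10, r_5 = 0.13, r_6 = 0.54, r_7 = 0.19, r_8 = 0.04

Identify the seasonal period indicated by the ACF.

The largest autocorrelation is r_6 = 0.54; the remaining lags stay at or below 0.28. The elevated value at lag 1 (0.28), dropping to 0.00 at lag 2, reflects decaying short-term dependence rather than seasonality.
The dominant spike at lag 6 indicates a seasonal period of 6.

6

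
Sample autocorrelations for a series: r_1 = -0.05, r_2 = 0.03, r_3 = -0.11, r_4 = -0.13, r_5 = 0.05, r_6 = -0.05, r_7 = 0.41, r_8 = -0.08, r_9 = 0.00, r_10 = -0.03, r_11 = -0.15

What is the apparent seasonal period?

7

The largest autocorrelation is r_7 = 0.41; the remaining lags stay at or below 0.05.
The dominant spike at lag 7 indicates a seasonal period of 7.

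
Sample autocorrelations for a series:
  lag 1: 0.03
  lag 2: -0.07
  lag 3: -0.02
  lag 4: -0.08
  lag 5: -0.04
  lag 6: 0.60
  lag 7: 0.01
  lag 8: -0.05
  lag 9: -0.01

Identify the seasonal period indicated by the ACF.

The largest autocorrelation is r_6 = 0.60; the remaining lags stay at or below 0.03.
The dominant spike at lag 6 indicates a seasonal period of 6.

6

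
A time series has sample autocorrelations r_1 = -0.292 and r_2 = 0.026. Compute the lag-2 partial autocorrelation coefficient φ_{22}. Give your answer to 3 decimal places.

-0.065

φ_{22} = (r_2 − r_1²) / (1 − r_1²)
r_1² = (-0.292)² = 0.085264
Numerator = 0.026 − 0.0853 = -0.0593; denominator = 1 − 0.0853 = 0.9147
φ_{22} = -0.0593 / 0.9147 = -0.065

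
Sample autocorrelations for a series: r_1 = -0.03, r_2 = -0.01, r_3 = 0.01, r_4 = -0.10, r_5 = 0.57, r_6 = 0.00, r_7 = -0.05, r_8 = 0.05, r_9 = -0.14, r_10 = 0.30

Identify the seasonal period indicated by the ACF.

The largest autocorrelation is r_5 = 0.57, with a weaker echo at lag 10 (0.30); the remaining lags stay at or below 0.05.
The dominant spike at lag 5 indicates a seasonal period of 5.

5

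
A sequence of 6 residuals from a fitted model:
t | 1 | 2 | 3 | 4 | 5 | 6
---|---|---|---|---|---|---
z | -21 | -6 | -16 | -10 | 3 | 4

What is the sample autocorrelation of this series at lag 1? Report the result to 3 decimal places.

Mean z̄ = (-21 − 6 − 16 − 10 + 3 + 4)/6 = -7.6667
Numerator Σ_{t=1}^{5}(z_t−z̄)(z_{t+1}−z̄) = 82.8889
Denominator Σ(z_t−z̄)² = 505.3333
r_1 = 82.8889 / 505.3333 = 0.164

0.164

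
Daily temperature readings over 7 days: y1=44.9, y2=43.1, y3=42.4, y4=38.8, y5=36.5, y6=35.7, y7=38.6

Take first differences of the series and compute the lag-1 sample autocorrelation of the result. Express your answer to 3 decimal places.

First differences Δy: -1.8, -0.7, -3.6, -2.3, -0.8, 2.9
Mean of differences = -1.0500
Numerator Σ(Δy_t−Δȳ)(Δy_{t+1}−Δȳ) = 2.7075
Denominator Σ(Δy_t−Δȳ)² = 24.4150
r_1(Δy) = 2.7075 / 24.4150 = 0.111

0.111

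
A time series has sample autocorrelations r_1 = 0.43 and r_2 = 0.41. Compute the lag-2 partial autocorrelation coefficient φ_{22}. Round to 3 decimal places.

0.276

φ_{22} = (r_2 − r_1²) / (1 − r_1²)
r_1² = (0.43)² = 0.1849
Numerator = 0.41 − 0.1849 = 0.2251; denominator = 1 − 0.1849 = 0.8151
φ_{22} = 0.2251 / 0.8151 = 0.276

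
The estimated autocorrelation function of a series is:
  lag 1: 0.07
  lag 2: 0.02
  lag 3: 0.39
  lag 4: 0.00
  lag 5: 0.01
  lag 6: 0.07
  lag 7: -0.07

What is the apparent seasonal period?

3

The largest autocorrelation is r_3 = 0.39; the remaining lags stay at or below 0.07.
The dominant spike at lag 3 indicates a seasonal period of 3.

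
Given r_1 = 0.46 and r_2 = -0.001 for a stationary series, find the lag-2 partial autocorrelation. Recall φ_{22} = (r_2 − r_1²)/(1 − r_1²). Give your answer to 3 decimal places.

φ_{22} = (r_2 − r_1²) / (1 − r_1²)
r_1² = (0.46)² = 0.2116
Numerator = -0.001 − 0.2116 = -0.2126; denominator = 1 − 0.2116 = 0.7884
φ_{22} = -0.2126 / 0.7884 = -0.270

-0.270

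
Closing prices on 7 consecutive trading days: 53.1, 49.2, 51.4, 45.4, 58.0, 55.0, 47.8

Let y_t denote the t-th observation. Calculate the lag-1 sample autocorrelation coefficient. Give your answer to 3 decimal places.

Mean ȳ = (53.1 + 49.2 + 51.4 + 45.4 + 58.0 + 55.0 + 47.8)/7 = 51.4143
Σ(y_t−ȳ)(y_{t+1}−ȳ) = (-3.7327) + (0.0316) + (0.0859) + (-39.6084) + (23.6145) + (-12.9598) = -32.5688
Denominator Σ(y_t−ȳ)² = 113.2086
r_1 = -32.5688 / 113.2086 = -0.288

-0.288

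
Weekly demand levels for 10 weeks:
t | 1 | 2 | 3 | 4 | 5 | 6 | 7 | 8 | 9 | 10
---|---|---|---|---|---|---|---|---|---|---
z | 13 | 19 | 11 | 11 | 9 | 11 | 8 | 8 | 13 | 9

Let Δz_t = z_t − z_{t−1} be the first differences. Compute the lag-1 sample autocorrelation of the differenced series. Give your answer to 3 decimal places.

-0.518

First differences Δz: 6, -8, 0, -2, 2, -3, 0, 5, -4
Mean of differences = -0.4444
Numerator Σ(Δz_t−Δz̄)(Δz_{t+1}−Δz̄) = -80.8642
Denominator Σ(Δz_t−Δz̄)² = 156.2222
r_1(Δz) = -80.8642 / 156.2222 = -0.518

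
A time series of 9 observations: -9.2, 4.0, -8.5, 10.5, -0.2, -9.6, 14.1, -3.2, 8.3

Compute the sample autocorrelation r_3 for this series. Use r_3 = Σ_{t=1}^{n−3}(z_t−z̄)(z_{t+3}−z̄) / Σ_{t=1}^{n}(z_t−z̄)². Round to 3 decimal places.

0.079

Mean z̄ = (-9.2 + 4.0 − 8.5 + 10.5 − 0.2 − 9.6 + 14.1 − 3.2 + 8.3)/9 = 0.6889
Numerator Σ_{t=1}^{6}(z_t−z̄)(z_{t+3}−z̄) = 51.3041
Denominator Σ(z_t−z̄)² = 649.0089
r_3 = 51.3041 / 649.0089 = 0.079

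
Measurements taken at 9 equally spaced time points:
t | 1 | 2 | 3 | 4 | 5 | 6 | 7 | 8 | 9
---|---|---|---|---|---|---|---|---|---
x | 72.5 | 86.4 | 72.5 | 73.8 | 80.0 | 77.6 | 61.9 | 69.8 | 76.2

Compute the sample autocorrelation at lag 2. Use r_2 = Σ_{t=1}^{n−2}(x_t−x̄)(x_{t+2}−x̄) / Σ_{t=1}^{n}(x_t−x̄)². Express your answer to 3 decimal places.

-0.328

Mean x̄ = (72.5 + 86.4 + 72.5 + 73.8 + 80.0 + 77.6 + 61.9 + 69.8 + 76.2)/9 = 74.5222
Σ(x_t−x̄)(x_{t+2}−x̄) = (4.0894) + (-8.5784) + (-11.0773) + (-2.2228) + (-69.1417) + (-14.5340) + (-21.1773) = -122.6421
Denominator Σ(x_t−x̄)² = 373.6956
r_2 = -122.6421 / 373.6956 = -0.328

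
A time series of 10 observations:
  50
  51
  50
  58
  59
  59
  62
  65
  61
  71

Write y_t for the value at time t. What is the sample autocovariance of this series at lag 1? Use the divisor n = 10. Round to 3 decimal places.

Mean ȳ = (50 + 51 + 50 + 58 + 59 + 59 + 62 + 65 + 61 + 71)/10 = 58.6000
Σ_{t=1}^{9}(y_t−ȳ)(y_{t+1}−ȳ) = 204.0400
γ_1 = 204.0400 / 10 = 20.404

20.404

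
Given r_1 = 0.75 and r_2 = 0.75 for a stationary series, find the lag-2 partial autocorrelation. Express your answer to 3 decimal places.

0.429

φ_{22} = (r_2 − r_1²) / (1 − r_1²)
r_1² = (0.75)² = 0.5625
Numerator = 0.75 − 0.5625 = 0.1875; denominator = 1 − 0.5625 = 0.4375
φ_{22} = 0.1875 / 0.4375 = 0.429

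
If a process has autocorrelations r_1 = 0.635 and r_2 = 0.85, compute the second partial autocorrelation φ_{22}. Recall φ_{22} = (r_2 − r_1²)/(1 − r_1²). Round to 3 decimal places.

0.749

φ_{22} = (r_2 − r_1²) / (1 − r_1²)
r_1² = (0.635)² = 0.403225
Numerator = 0.85 − 0.4032 = 0.4468; denominator = 1 − 0.4032 = 0.5968
φ_{22} = 0.4468 / 0.5968 = 0.749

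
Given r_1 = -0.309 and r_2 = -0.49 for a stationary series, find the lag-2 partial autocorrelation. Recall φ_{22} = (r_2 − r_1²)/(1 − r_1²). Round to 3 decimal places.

-0.647

φ_{22} = (r_2 − r_1²) / (1 − r_1²)
r_1² = (-0.309)² = 0.095481
Numerator = -0.49 − 0.0955 = -0.5855; denominator = 1 − 0.0955 = 0.9045
φ_{22} = -0.5855 / 0.9045 = -0.647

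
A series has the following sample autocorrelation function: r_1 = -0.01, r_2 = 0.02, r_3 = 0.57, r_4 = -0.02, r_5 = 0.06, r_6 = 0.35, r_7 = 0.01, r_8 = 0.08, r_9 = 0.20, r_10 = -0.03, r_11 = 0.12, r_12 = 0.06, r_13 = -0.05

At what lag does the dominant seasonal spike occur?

The largest autocorrelation is r_3 = 0.57, with weaker echoes at lags 6 (0.35) and 9 (0.20); the remaining lags stay at or below 0.12.
The dominant spike at lag 3 indicates a seasonal period of 3.

3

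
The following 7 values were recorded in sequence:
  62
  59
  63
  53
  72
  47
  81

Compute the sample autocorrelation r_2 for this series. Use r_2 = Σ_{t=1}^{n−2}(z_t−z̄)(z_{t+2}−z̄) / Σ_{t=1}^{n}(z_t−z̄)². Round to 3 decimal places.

0.465

Mean z̄ = (62 + 59 + 63 + 53 + 72 + 47 + 81)/7 = 62.4286
Deviations from mean: -0.4286, -3.4286, 0.5714, -9.4286, 9.5714, -15.4286, 18.5714
Σ(z_t−z̄)(z_{t+2}−z̄) = (-0.2449) + (32.3265) + (5.4694) + (145.4694) + (177.7551) = 360.7755
Denominator Σ(z_t−z̄)² = 775.7143
r_2 = 360.7755 / 775.7143 = 0.465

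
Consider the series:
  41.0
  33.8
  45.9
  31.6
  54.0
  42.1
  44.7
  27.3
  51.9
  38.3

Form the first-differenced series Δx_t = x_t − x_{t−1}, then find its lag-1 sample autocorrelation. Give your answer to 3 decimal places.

First differences Δx: -7.2, 12.1, -14.3, 22.4, -11.9, 2.6, -17.4, 24.6, -13.6
Mean of differences = -0.3000
Numerator Σ(Δx_t−Δx̄)(Δx_{t+1}−Δx̄) = -1680.4700
Denominator Σ(Δx_t−Δx̄)² = 2144.9400
r_1(Δx) = -1680.4700 / 2144.9400 = -0.783

-0.783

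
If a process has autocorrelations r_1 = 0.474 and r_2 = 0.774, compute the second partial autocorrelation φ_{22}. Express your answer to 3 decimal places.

0.709

φ_{22} = (r_2 − r_1²) / (1 − r_1²)
r_1² = (0.474)² = 0.224676
Numerator = 0.774 − 0.2247 = 0.5493; denominator = 1 − 0.2247 = 0.7753
φ_{22} = 0.5493 / 0.7753 = 0.709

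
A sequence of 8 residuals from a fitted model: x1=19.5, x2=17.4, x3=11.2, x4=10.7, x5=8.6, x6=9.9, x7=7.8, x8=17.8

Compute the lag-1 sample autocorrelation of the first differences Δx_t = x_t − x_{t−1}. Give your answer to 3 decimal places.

First differences Δx: -2.1, -6.2, -0.5, -2.1, 1.3, -2.1, 10.0
Mean of differences = -0.2429
Numerator Σ(Δx_t−Δx̄)(Δx_{t+1}−Δx̄) = -11.6804
Denominator Σ(Δx_t−Δx̄)² = 153.1971
r_1(Δx) = -11.6804 / 153.1971 = -0.076

-0.076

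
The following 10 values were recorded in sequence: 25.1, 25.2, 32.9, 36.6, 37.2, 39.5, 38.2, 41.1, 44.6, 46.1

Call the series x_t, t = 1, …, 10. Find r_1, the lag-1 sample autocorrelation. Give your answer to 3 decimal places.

0.647

Mean x̄ = (25.1 + 25.2 + 32.9 + 36.6 + 37.2 + 39.5 + 38.2 + 41.1 + 44.6 + 46.1)/10 = 36.6500
Numerator Σ_{t=1}^{9}(x_t−x̄)(x_{t+1}−x̄) = 298.7325
Denominator Σ(x_t−x̄)² = 461.7050
r_1 = 298.7325 / 461.7050 = 0.647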